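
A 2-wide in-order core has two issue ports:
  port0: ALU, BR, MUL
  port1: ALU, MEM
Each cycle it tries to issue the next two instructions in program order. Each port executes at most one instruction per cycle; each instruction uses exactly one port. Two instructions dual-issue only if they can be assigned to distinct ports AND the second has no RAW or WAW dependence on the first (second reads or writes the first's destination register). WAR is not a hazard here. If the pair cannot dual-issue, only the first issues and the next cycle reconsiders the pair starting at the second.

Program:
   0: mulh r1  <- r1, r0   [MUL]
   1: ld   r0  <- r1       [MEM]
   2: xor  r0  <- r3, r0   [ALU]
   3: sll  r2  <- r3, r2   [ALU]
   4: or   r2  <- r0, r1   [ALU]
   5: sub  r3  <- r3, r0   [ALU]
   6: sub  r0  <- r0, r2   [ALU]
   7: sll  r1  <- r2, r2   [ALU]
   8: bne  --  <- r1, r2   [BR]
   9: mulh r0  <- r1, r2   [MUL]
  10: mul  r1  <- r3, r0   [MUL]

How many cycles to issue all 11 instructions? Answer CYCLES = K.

c0: i0 mulh  RAW r1
c1: i1 ld  RAW+WAW r0
c2: i2,i3 xor;sll  dual
c3: i4,i5 or;sub  dual
c4: i6,i7 sub;sll  dual
c5: i8 bne  no-port BR/MUL
c6: i9 mulh  no-port MUL/MUL
c7: i10 mul  tail

CYCLES = 8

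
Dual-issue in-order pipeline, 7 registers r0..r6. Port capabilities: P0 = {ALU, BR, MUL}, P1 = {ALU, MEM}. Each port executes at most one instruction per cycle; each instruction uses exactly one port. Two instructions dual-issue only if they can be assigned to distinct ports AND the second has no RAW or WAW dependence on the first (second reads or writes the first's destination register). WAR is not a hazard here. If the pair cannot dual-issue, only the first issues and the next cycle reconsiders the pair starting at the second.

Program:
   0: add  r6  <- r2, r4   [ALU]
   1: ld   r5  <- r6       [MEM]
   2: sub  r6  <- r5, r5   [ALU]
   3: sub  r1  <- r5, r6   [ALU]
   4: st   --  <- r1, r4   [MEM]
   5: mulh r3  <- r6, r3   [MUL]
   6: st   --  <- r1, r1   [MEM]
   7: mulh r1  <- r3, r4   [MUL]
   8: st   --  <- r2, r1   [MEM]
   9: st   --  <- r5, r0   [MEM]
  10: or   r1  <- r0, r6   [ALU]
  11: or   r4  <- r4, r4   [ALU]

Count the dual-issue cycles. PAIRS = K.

t=0 i0:add ; RAW r6
t=1 i1:ld ; RAW r5
t=2 i2:sub ; RAW r6
t=3 i3:sub ; RAW r1
t=4 i4&i5:st+mulh ; 2-wide
t=5 i6&i7:st+mulh ; 2-wide
t=6 i8:st ; no-port MEM/MEM
t=7 i9&i10:st+or ; 2-wide
t=8 i11:or ; tail

PAIRS = 3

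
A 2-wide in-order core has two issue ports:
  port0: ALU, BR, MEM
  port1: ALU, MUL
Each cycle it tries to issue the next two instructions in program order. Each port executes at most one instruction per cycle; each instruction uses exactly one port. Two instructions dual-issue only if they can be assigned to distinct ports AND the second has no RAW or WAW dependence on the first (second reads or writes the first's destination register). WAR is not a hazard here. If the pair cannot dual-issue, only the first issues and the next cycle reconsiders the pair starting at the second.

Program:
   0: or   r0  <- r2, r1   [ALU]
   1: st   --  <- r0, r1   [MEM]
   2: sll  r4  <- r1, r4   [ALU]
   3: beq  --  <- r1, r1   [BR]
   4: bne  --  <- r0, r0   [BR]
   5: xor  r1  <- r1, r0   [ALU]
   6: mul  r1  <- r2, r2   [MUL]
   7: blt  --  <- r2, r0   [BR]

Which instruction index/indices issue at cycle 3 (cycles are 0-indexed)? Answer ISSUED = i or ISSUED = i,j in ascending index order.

ISSUED = 4,5

c0: i0 or.ALU  RAW r0
c1: i1/i2 st.MEM+sll.ALU  2-wide
c2: i3 beq.BR  no-port BR/BR
c3: i4/i5 bne.BR+xor.ALU  2-wide
c4: i6/i7 mul.MUL+blt.BR  2-wide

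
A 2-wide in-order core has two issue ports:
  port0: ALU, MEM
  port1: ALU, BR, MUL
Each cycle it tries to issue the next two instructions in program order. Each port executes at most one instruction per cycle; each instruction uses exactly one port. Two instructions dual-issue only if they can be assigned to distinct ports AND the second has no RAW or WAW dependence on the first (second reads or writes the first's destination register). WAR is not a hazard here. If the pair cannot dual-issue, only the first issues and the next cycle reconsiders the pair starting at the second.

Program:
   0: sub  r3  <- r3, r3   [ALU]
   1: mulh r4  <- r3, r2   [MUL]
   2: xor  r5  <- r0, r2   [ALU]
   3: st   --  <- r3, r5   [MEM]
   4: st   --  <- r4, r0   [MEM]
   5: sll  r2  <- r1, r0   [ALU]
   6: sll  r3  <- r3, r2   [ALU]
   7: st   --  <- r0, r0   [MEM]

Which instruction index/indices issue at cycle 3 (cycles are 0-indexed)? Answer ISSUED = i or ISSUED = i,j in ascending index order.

ISSUED = 4,5

#0 head=0: sub i0 RAW r3
#1 head=1: mulh+xor i1/i2 dual
#2 head=3: st i3 no-port MEM/MEM
#3 head=4: st+sll i4/i5 dual
#4 head=6: sll+st i6/i7 dual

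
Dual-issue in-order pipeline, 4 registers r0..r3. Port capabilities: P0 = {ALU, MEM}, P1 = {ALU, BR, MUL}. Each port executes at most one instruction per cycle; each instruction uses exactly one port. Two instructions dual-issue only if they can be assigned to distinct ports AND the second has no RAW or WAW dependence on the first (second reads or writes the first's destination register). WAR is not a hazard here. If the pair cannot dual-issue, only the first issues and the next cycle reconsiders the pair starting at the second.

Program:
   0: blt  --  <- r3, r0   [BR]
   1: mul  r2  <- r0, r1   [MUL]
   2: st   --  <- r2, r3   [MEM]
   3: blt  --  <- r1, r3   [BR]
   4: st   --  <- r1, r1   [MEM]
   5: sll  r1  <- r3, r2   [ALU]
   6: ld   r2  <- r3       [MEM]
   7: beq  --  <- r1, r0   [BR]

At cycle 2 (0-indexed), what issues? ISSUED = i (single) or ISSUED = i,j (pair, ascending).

[0] i0  blt  -- no-port BR/MUL
[1] i1  mul  -- RAW r2
[2] i2+i3  st;blt  -- 2-wide
[3] i4+i5  st;sll  -- 2-wide
[4] i6+i7  ld;beq  -- 2-wide

ISSUED = 2,3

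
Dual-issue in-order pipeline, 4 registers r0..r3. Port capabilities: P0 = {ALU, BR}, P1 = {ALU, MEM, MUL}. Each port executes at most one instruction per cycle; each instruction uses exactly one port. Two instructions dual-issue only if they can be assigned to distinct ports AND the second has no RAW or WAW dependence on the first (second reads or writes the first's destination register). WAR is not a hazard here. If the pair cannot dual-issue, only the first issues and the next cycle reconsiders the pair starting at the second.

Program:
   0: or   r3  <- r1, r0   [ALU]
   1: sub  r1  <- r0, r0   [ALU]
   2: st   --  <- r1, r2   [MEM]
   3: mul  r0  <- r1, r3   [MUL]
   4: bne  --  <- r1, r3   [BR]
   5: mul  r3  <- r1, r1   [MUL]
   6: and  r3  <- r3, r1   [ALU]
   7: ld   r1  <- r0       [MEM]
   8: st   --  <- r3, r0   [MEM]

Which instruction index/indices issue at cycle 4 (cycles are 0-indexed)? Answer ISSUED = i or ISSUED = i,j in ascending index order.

t=0 i0,i1:or/sub ; dual
t=1 i2:st ; no-port MEM/MUL
t=2 i3,i4:mul/bne ; dual
t=3 i5:mul ; RAW+WAW r3
t=4 i6,i7:and/ld ; dual
t=5 i8:st ; tail

ISSUED = 6,7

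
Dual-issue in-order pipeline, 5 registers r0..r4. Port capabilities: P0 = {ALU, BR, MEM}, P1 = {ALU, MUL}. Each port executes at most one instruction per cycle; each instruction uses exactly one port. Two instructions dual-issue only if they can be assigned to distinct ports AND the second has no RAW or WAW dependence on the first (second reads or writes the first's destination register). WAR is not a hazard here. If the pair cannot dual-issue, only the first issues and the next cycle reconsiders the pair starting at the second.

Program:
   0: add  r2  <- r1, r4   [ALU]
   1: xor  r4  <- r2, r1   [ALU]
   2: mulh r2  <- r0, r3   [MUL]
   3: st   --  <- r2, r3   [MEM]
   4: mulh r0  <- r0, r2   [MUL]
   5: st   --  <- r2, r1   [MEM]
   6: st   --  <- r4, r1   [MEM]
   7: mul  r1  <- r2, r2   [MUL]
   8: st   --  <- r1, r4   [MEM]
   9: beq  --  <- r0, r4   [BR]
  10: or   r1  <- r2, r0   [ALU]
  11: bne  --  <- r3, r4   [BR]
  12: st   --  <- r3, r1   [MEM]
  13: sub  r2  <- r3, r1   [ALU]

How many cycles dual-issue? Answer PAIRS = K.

PAIRS = 5

#0 head=0: add.ALU i0 RAW r2
#1 head=1: xor.ALU/mulh.MUL i1+i2 pair
#2 head=3: st.MEM/mulh.MUL i3+i4 pair
#3 head=5: st.MEM i5 no-port MEM/MEM
#4 head=6: st.MEM/mul.MUL i6+i7 pair
#5 head=8: st.MEM i8 no-port MEM/BR
#6 head=9: beq.BR/or.ALU i9+i10 pair
#7 head=11: bne.BR i11 no-port BR/MEM
#8 head=12: st.MEM/sub.ALU i12+i13 pair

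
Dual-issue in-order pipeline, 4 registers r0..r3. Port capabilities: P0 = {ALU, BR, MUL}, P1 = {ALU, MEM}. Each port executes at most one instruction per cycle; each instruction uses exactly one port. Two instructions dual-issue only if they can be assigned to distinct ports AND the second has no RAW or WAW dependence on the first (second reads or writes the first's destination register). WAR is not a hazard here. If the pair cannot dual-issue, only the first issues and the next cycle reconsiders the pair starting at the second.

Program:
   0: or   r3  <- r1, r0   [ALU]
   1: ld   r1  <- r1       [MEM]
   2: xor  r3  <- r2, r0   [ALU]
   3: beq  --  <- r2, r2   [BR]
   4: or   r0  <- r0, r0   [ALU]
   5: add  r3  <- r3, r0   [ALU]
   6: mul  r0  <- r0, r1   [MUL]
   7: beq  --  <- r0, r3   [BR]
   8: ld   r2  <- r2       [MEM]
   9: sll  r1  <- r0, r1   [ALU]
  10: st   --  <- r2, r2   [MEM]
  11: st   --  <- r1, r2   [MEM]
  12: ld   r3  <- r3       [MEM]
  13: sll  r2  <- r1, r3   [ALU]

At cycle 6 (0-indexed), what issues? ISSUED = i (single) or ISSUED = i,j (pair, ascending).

t=0 i0&i1:or.ALU;ld.MEM ; 2-wide
t=1 i2&i3:xor.ALU;beq.BR ; 2-wide
t=2 i4:or.ALU ; RAW r0
t=3 i5&i6:add.ALU;mul.MUL ; 2-wide
t=4 i7&i8:beq.BR;ld.MEM ; 2-wide
t=5 i9&i10:sll.ALU;st.MEM ; 2-wide
t=6 i11:st.MEM ; no-port MEM/MEM
t=7 i12:ld.MEM ; RAW r3
t=8 i13:sll.ALU ; tail

ISSUED = 11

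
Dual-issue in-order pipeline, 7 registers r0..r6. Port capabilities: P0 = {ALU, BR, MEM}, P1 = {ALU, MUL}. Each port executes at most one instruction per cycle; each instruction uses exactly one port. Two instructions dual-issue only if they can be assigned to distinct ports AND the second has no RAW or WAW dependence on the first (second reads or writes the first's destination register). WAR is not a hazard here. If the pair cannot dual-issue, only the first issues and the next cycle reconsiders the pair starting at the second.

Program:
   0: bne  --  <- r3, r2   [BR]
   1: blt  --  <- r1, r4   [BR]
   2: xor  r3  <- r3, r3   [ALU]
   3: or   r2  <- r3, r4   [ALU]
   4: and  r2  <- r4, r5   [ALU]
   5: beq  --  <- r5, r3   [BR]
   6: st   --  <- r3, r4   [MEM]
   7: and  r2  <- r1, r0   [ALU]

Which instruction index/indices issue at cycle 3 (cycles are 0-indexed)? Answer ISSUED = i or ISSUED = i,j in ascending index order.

ISSUED = 4,5

#0 head=0: bne.BR i0 no-port BR/BR
#1 head=1: blt.BR/xor.ALU i1,i2 pair
#2 head=3: or.ALU i3 WAW r2
#3 head=4: and.ALU/beq.BR i4,i5 pair
#4 head=6: st.MEM/and.ALU i6,i7 pair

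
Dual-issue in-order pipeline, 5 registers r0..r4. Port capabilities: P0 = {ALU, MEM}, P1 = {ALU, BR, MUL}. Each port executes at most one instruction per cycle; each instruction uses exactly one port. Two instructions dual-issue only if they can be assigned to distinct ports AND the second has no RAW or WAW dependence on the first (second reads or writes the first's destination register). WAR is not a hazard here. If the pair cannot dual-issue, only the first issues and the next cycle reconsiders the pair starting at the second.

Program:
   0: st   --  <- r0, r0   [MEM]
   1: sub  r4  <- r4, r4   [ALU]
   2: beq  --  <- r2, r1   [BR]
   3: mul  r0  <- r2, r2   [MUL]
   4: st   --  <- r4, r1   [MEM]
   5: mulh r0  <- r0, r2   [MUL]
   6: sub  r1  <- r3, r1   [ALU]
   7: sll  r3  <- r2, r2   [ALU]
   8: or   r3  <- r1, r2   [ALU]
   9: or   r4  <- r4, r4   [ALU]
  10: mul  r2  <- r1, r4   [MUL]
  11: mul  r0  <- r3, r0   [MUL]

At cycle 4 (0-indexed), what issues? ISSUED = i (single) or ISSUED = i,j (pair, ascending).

ISSUED = 7

[0] i0+i1  st.MEM+sub.ALU  -- 2-wide
[1] i2  beq.BR  -- no-port BR/MUL
[2] i3+i4  mul.MUL+st.MEM  -- 2-wide
[3] i5+i6  mulh.MUL+sub.ALU  -- 2-wide
[4] i7  sll.ALU  -- WAW r3
[5] i8+i9  or.ALU+or.ALU  -- 2-wide
[6] i10  mul.MUL  -- no-port MUL/MUL
[7] i11  mul.MUL  -- tail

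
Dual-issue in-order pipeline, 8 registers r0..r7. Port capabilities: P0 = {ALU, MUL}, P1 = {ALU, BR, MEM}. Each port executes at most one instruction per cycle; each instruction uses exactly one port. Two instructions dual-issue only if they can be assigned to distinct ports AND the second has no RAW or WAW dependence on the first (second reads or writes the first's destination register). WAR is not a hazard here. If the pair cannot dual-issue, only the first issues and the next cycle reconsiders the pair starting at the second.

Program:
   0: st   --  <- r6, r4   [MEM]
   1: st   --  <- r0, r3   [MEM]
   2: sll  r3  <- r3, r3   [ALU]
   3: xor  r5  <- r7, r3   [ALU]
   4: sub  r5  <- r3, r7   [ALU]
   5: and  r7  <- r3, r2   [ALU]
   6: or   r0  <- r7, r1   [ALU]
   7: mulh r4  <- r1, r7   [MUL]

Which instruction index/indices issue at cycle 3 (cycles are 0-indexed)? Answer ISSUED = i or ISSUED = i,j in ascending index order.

c0: i0 st.MEM  no-port MEM/MEM
c1: i1+i2 st.MEM;sll.ALU  dual
c2: i3 xor.ALU  WAW r5
c3: i4+i5 sub.ALU;and.ALU  dual
c4: i6+i7 or.ALU;mulh.MUL  dual

ISSUED = 4,5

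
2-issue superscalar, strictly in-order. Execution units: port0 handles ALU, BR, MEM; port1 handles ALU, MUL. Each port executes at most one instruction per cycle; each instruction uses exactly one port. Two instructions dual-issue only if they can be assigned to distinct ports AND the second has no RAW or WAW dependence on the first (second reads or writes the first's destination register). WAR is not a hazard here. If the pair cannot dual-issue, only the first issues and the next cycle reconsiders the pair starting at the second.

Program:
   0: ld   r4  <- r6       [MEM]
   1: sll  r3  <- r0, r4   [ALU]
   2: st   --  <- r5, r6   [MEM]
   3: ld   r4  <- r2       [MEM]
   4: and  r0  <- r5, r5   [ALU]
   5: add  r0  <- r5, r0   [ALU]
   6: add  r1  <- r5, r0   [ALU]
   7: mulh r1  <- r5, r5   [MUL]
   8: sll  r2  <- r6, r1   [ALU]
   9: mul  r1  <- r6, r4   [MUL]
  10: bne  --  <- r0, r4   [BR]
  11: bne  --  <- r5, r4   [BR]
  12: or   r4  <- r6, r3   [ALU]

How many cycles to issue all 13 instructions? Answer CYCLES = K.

CYCLES = 9

0. ld.MEM @i0  | RAW r4
1. sll.ALU st.MEM @i1/i2  | 2-wide
2. ld.MEM and.ALU @i3/i4  | 2-wide
3. add.ALU @i5  | RAW r0
4. add.ALU @i6  | WAW r1
5. mulh.MUL @i7  | RAW r1
6. sll.ALU mul.MUL @i8/i9  | 2-wide
7. bne.BR @i10  | no-port BR/BR
8. bne.BR or.ALU @i11/i12  | 2-wide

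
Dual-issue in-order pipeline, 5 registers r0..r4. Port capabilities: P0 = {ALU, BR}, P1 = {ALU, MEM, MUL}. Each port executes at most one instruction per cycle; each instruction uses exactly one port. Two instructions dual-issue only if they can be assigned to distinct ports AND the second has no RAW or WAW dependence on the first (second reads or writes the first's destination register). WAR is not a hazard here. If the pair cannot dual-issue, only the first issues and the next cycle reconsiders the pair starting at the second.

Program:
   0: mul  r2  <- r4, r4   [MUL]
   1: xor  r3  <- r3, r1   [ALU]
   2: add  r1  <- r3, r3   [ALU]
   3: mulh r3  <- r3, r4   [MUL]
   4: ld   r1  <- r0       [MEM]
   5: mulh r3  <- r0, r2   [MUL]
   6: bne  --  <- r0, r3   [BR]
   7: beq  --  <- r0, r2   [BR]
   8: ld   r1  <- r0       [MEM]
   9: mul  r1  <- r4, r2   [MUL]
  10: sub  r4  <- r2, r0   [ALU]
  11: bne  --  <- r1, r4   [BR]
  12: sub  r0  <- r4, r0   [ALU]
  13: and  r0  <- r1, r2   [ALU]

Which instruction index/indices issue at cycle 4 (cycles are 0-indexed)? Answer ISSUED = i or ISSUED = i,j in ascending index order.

ISSUED = 6

[0] i0&i1  mul.MUL xor.ALU  -- pair
[1] i2&i3  add.ALU mulh.MUL  -- pair
[2] i4  ld.MEM  -- no-port MEM/MUL
[3] i5  mulh.MUL  -- RAW r3
[4] i6  bne.BR  -- no-port BR/BR
[5] i7&i8  beq.BR ld.MEM  -- pair
[6] i9&i10  mul.MUL sub.ALU  -- pair
[7] i11&i12  bne.BR sub.ALU  -- pair
[8] i13  and.ALU  -- tail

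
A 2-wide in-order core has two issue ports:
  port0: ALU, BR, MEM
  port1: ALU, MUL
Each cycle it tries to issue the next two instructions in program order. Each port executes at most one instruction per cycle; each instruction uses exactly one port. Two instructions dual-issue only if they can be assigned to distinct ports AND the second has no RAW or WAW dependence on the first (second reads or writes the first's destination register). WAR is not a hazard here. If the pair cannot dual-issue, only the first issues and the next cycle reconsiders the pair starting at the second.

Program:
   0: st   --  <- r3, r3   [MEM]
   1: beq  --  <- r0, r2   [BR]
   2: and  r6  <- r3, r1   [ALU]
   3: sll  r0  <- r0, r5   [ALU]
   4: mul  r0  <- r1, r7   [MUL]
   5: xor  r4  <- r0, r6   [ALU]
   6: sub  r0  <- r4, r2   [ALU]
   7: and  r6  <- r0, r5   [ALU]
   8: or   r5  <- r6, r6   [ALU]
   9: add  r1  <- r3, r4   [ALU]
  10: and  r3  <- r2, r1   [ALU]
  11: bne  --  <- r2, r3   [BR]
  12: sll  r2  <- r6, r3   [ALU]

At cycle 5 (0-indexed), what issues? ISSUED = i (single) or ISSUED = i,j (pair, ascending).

ISSUED = 6

[0] i0  st  -- no-port MEM/BR
[1] i1/i2  beq+and  -- pair
[2] i3  sll  -- WAW r0
[3] i4  mul  -- RAW r0
[4] i5  xor  -- RAW r4
[5] i6  sub  -- RAW r0
[6] i7  and  -- RAW r6
[7] i8/i9  or+add  -- pair
[8] i10  and  -- RAW r3
[9] i11/i12  bne+sll  -- pair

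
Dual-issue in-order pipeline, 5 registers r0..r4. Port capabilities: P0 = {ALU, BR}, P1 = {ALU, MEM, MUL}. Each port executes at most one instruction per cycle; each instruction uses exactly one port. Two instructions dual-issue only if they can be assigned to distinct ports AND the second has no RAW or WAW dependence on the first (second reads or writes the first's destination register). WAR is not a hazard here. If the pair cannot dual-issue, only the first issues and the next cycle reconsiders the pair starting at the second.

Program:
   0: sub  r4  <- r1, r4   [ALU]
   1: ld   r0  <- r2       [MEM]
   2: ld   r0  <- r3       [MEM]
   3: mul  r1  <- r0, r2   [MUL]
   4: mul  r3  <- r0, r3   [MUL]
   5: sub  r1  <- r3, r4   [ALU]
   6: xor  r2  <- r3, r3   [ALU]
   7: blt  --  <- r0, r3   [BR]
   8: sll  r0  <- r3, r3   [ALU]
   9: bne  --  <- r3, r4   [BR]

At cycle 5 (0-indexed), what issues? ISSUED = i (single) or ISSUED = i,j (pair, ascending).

c0: i0/i1 sub.ALU;ld.MEM  pair
c1: i2 ld.MEM  no-port MEM/MUL
c2: i3 mul.MUL  no-port MUL/MUL
c3: i4 mul.MUL  RAW r3
c4: i5/i6 sub.ALU;xor.ALU  pair
c5: i7/i8 blt.BR;sll.ALU  pair
c6: i9 bne.BR  tail

ISSUED = 7,8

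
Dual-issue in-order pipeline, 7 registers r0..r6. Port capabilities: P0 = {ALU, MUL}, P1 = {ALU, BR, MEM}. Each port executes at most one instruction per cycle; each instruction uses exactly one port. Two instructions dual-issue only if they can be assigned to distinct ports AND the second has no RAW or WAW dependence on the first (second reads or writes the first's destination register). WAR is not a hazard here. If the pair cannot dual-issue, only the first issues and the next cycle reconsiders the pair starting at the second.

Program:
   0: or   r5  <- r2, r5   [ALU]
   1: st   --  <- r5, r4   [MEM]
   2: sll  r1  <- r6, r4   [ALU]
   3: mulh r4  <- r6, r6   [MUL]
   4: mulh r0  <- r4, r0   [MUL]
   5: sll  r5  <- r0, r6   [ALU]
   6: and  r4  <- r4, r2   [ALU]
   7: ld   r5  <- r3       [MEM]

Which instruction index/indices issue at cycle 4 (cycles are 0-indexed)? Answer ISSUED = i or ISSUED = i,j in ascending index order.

[0] i0  or  -- RAW r5
[1] i1+i2  st;sll  -- dual
[2] i3  mulh  -- no-port MUL/MUL
[3] i4  mulh  -- RAW r0
[4] i5+i6  sll;and  -- dual
[5] i7  ld  -- tail

ISSUED = 5,6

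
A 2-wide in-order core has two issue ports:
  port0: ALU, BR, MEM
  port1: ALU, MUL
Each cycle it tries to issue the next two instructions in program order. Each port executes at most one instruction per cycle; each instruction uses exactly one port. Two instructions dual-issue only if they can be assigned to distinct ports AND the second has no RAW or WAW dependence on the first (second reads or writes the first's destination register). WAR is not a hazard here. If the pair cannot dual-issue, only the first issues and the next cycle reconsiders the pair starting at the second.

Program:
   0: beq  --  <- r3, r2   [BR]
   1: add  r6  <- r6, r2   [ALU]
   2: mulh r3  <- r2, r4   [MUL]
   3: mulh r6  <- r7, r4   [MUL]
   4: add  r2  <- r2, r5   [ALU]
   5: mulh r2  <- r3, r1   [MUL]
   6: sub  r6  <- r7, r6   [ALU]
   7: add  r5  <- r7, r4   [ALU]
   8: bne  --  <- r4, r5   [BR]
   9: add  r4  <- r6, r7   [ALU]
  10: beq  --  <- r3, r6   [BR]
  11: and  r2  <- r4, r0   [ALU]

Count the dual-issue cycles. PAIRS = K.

PAIRS = 5

t=0 i0,i1:beq+add ; dual
t=1 i2:mulh ; no-port MUL/MUL
t=2 i3,i4:mulh+add ; dual
t=3 i5,i6:mulh+sub ; dual
t=4 i7:add ; RAW r5
t=5 i8,i9:bne+add ; dual
t=6 i10,i11:beq+and ; dual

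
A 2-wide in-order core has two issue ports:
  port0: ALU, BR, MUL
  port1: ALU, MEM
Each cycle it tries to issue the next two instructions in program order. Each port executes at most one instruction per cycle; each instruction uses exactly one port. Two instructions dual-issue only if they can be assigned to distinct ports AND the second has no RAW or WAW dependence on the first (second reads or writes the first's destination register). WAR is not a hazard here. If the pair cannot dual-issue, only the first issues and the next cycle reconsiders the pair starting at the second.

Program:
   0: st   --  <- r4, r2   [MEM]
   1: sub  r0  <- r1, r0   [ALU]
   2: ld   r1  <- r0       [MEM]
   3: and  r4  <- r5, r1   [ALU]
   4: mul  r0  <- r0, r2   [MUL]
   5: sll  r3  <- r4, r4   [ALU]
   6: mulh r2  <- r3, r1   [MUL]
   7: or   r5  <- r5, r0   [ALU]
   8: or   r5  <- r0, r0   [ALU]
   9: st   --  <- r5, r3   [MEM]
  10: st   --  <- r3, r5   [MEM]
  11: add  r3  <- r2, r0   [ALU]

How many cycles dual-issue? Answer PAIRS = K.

PAIRS = 4

#0 head=0: st.MEM+sub.ALU i0,i1 2-wide
#1 head=2: ld.MEM i2 RAW r1
#2 head=3: and.ALU+mul.MUL i3,i4 2-wide
#3 head=5: sll.ALU i5 RAW r3
#4 head=6: mulh.MUL+or.ALU i6,i7 2-wide
#5 head=8: or.ALU i8 RAW r5
#6 head=9: st.MEM i9 no-port MEM/MEM
#7 head=10: st.MEM+add.ALU i10,i11 2-wide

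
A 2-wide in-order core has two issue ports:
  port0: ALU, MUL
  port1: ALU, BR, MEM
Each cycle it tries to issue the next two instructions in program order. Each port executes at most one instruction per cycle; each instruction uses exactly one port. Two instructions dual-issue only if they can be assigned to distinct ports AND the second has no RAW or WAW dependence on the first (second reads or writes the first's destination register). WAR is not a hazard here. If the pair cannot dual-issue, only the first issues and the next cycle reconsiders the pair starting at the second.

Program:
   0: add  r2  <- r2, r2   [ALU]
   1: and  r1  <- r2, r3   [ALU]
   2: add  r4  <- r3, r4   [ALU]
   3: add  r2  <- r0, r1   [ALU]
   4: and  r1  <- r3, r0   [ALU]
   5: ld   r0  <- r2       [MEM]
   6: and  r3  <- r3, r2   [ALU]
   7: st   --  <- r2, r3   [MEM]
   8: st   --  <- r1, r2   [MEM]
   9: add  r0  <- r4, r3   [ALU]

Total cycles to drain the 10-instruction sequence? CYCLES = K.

CYCLES = 6

#0 head=0: add i0 RAW r2
#1 head=1: and;add i1,i2 pair
#2 head=3: add;and i3,i4 pair
#3 head=5: ld;and i5,i6 pair
#4 head=7: st i7 no-port MEM/MEM
#5 head=8: st;add i8,i9 pair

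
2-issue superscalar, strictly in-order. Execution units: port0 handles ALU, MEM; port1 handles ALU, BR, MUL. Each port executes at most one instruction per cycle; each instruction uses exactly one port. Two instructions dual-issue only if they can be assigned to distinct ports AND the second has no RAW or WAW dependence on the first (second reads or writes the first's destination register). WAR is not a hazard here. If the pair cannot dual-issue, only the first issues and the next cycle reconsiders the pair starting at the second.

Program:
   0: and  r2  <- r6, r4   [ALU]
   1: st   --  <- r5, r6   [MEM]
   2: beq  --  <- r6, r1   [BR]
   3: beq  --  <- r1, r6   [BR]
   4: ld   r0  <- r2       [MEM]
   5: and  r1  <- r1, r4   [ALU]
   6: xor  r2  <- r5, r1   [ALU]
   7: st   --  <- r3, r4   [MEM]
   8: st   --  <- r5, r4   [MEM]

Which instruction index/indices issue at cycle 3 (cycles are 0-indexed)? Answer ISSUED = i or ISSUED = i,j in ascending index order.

ISSUED = 5

c0: i0+i1 and+st  pair
c1: i2 beq  no-port BR/BR
c2: i3+i4 beq+ld  pair
c3: i5 and  RAW r1
c4: i6+i7 xor+st  pair
c5: i8 st  tail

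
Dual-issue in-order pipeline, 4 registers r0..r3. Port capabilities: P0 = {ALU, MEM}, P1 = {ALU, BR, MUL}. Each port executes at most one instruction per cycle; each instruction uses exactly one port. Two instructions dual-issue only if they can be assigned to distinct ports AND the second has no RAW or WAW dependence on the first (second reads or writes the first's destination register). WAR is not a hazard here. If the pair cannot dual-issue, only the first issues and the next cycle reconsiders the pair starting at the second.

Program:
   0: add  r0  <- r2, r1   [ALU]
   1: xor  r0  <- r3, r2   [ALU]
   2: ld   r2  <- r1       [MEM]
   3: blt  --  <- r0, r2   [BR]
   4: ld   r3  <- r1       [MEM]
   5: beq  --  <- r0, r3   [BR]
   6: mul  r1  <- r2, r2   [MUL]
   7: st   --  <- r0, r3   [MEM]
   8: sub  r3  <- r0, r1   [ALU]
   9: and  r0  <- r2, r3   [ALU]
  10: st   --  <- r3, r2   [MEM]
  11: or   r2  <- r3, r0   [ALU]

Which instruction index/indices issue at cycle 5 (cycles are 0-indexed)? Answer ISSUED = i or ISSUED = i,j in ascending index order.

#0 head=0: add.ALU i0 WAW r0
#1 head=1: xor.ALU ld.MEM i1,i2 dual
#2 head=3: blt.BR ld.MEM i3,i4 dual
#3 head=5: beq.BR i5 no-port BR/MUL
#4 head=6: mul.MUL st.MEM i6,i7 dual
#5 head=8: sub.ALU i8 RAW r3
#6 head=9: and.ALU st.MEM i9,i10 dual
#7 head=11: or.ALU i11 tail

ISSUED = 8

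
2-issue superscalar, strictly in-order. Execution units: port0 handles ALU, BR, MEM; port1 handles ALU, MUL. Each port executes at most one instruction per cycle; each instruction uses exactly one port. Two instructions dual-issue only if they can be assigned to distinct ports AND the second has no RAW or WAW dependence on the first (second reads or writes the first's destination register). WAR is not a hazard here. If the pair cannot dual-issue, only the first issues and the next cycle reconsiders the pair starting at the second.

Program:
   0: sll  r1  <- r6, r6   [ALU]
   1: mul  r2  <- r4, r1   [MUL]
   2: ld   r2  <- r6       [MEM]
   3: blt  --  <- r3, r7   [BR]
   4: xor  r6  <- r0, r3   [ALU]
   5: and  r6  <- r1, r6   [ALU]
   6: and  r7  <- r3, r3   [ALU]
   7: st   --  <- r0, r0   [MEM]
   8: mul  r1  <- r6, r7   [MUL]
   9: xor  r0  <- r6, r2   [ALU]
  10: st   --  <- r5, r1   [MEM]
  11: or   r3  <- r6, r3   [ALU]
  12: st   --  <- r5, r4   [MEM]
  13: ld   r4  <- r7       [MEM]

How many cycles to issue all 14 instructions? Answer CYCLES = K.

0. sll.ALU @i0  | RAW r1
1. mul.MUL @i1  | WAW r2
2. ld.MEM @i2  | no-port MEM/BR
3. blt.BR;xor.ALU @i3&i4  | 2-wide
4. and.ALU;and.ALU @i5&i6  | 2-wide
5. st.MEM;mul.MUL @i7&i8  | 2-wide
6. xor.ALU;st.MEM @i9&i10  | 2-wide
7. or.ALU;st.MEM @i11&i12  | 2-wide
8. ld.MEM @i13  | tail

CYCLES = 9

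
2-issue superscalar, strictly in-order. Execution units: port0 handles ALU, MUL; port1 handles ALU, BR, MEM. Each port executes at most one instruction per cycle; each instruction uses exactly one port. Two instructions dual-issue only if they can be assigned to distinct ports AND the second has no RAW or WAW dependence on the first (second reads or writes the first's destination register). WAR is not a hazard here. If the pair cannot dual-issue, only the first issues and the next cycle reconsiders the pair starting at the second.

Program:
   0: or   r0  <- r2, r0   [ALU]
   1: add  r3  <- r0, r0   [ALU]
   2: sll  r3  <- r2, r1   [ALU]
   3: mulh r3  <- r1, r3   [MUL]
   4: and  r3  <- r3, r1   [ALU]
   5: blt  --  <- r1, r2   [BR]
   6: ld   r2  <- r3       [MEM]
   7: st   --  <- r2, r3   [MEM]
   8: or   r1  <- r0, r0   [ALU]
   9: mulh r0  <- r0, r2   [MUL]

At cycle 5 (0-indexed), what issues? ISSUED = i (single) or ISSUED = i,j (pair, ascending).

ISSUED = 6

  cy0 -> i0 (or) RAW r0
  cy1 -> i1 (add) WAW r3
  cy2 -> i2 (sll) RAW+WAW r3
  cy3 -> i3 (mulh) RAW+WAW r3
  cy4 -> i4,i5 (and blt) 2-wide
  cy5 -> i6 (ld) no-port MEM/MEM
  cy6 -> i7,i8 (st or) 2-wide
  cy7 -> i9 (mulh) tail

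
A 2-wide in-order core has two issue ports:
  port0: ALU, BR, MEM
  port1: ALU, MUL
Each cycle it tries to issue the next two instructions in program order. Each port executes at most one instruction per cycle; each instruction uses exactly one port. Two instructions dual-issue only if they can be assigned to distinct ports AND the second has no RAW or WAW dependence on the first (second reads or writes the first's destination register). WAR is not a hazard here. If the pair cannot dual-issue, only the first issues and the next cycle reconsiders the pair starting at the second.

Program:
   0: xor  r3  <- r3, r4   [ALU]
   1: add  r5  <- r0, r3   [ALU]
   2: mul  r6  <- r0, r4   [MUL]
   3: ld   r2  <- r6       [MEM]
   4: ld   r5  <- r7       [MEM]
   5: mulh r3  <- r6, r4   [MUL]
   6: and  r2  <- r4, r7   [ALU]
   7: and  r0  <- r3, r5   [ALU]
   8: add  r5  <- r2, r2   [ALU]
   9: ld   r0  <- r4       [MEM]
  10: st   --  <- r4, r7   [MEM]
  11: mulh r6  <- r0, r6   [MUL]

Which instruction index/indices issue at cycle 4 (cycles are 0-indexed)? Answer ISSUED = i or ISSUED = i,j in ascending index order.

  cy0 -> i0 (xor.ALU) RAW r3
  cy1 -> i1&i2 (add.ALU mul.MUL) 2-wide
  cy2 -> i3 (ld.MEM) no-port MEM/MEM
  cy3 -> i4&i5 (ld.MEM mulh.MUL) 2-wide
  cy4 -> i6&i7 (and.ALU and.ALU) 2-wide
  cy5 -> i8&i9 (add.ALU ld.MEM) 2-wide
  cy6 -> i10&i11 (st.MEM mulh.MUL) 2-wide

ISSUED = 6,7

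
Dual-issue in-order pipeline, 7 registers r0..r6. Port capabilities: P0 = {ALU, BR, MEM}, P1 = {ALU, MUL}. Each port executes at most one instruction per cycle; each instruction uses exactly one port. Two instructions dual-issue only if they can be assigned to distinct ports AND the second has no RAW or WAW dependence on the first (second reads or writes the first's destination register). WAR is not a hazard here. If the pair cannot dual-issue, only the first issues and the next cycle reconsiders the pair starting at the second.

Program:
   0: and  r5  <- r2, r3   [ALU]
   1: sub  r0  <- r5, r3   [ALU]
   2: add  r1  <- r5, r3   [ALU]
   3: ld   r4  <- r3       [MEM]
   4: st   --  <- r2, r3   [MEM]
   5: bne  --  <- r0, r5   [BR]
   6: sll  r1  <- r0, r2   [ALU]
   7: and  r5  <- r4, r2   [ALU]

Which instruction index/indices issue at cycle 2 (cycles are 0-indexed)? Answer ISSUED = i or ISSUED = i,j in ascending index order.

#0 head=0: and.ALU i0 RAW r5
#1 head=1: sub.ALU/add.ALU i1&i2 dual
#2 head=3: ld.MEM i3 no-port MEM/MEM
#3 head=4: st.MEM i4 no-port MEM/BR
#4 head=5: bne.BR/sll.ALU i5&i6 dual
#5 head=7: and.ALU i7 tail

ISSUED = 3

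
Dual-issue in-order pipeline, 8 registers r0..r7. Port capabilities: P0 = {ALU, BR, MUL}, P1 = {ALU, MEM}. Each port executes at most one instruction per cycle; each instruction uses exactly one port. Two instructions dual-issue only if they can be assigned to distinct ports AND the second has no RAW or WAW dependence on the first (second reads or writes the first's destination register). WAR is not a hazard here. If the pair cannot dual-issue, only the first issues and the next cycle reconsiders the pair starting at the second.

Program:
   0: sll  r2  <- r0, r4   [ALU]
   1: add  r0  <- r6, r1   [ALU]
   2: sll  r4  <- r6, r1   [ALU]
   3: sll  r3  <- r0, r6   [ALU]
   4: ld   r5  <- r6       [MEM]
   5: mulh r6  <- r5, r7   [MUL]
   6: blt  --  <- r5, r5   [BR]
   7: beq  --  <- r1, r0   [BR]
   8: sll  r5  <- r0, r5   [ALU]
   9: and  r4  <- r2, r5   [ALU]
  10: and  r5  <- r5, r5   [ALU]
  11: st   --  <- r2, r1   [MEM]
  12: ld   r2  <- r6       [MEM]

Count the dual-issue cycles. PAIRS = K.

c0: i0+i1 sll;add  2-wide
c1: i2+i3 sll;sll  2-wide
c2: i4 ld  RAW r5
c3: i5 mulh  no-port MUL/BR
c4: i6 blt  no-port BR/BR
c5: i7+i8 beq;sll  2-wide
c6: i9+i10 and;and  2-wide
c7: i11 st  no-port MEM/MEM
c8: i12 ld  tail

PAIRS = 4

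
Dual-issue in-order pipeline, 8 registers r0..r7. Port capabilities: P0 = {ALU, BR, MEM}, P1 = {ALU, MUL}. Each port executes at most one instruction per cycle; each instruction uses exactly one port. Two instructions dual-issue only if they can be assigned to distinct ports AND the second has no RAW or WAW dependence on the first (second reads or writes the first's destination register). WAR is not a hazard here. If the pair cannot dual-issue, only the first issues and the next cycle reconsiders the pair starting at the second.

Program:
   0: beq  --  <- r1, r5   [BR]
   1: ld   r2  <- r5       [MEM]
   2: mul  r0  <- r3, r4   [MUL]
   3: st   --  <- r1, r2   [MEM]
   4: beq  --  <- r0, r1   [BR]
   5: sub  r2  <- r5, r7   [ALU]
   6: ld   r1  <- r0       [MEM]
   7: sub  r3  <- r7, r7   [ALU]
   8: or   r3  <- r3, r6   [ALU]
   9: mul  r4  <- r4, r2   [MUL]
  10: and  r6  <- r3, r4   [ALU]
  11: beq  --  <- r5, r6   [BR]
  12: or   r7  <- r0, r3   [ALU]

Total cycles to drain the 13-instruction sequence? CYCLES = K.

CYCLES = 8

[0] i0  beq  -- no-port BR/MEM
[1] i1&i2  ld mul  -- dual
[2] i3  st  -- no-port MEM/BR
[3] i4&i5  beq sub  -- dual
[4] i6&i7  ld sub  -- dual
[5] i8&i9  or mul  -- dual
[6] i10  and  -- RAW r6
[7] i11&i12  beq or  -- dual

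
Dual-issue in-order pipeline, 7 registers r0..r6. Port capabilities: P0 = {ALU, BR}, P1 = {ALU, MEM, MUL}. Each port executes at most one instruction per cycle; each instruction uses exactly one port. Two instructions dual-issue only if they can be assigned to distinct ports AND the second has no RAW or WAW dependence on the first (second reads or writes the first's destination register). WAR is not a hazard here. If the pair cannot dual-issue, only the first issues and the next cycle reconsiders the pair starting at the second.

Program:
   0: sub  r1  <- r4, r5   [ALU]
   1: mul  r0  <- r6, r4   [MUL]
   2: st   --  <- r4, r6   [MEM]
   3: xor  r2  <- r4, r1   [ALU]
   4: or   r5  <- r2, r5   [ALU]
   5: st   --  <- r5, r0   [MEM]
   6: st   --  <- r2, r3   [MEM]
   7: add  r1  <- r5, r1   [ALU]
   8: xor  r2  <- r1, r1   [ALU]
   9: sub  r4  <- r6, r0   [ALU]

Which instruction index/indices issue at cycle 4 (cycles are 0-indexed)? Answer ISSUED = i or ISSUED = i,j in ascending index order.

#0 head=0: sub.ALU+mul.MUL i0&i1 2-wide
#1 head=2: st.MEM+xor.ALU i2&i3 2-wide
#2 head=4: or.ALU i4 RAW r5
#3 head=5: st.MEM i5 no-port MEM/MEM
#4 head=6: st.MEM+add.ALU i6&i7 2-wide
#5 head=8: xor.ALU+sub.ALU i8&i9 2-wide

ISSUED = 6,7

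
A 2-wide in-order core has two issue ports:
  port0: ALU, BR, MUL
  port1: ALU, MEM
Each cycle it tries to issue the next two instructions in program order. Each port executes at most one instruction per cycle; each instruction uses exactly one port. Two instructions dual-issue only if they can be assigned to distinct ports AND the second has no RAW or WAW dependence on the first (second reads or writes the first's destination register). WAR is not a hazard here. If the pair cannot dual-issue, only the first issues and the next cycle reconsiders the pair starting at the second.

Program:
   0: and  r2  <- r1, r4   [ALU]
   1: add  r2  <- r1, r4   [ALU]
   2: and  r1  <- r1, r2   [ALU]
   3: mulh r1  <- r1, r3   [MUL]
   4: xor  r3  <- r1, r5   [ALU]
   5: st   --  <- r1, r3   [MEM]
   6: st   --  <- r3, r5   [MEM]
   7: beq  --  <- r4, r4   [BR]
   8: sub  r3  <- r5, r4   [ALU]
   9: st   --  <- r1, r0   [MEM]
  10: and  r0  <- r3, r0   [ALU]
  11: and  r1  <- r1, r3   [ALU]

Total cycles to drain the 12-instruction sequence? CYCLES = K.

CYCLES = 9

0. and @i0  | WAW r2
1. add @i1  | RAW r2
2. and @i2  | RAW+WAW r1
3. mulh @i3  | RAW r1
4. xor @i4  | RAW r3
5. st @i5  | no-port MEM/MEM
6. st;beq @i6+i7  | 2-wide
7. sub;st @i8+i9  | 2-wide
8. and;and @i10+i11  | 2-wide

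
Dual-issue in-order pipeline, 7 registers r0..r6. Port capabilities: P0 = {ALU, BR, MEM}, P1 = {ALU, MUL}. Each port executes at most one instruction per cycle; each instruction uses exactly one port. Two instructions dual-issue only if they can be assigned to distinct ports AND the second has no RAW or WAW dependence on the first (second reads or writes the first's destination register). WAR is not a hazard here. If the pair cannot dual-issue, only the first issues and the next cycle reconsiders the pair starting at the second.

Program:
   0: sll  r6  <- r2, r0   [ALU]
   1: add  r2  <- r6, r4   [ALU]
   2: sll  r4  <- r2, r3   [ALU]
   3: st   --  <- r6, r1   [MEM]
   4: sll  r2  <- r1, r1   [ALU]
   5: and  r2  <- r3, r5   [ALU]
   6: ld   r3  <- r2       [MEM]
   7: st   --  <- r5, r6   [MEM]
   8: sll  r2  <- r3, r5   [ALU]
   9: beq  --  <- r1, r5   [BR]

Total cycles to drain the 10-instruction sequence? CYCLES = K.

  cy0 -> i0 (sll.ALU) RAW r6
  cy1 -> i1 (add.ALU) RAW r2
  cy2 -> i2,i3 (sll.ALU+st.MEM) 2-wide
  cy3 -> i4 (sll.ALU) WAW r2
  cy4 -> i5 (and.ALU) RAW r2
  cy5 -> i6 (ld.MEM) no-port MEM/MEM
  cy6 -> i7,i8 (st.MEM+sll.ALU) 2-wide
  cy7 -> i9 (beq.BR) tail

CYCLES = 8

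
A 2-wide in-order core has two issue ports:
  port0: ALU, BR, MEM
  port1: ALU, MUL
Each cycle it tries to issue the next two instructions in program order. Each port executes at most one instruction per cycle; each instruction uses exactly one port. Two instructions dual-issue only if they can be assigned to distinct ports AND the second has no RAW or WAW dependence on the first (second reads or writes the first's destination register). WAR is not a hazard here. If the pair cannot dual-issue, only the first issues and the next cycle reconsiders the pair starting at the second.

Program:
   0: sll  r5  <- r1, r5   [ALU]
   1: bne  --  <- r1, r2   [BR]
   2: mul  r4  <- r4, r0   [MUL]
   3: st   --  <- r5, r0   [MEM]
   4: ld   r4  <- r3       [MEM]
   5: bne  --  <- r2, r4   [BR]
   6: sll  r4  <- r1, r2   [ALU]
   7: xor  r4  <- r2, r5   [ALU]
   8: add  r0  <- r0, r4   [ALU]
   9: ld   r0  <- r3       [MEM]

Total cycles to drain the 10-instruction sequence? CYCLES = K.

CYCLES = 7

t=0 i0&i1:sll bne ; pair
t=1 i2&i3:mul st ; pair
t=2 i4:ld ; no-port MEM/BR
t=3 i5&i6:bne sll ; pair
t=4 i7:xor ; RAW r4
t=5 i8:add ; WAW r0
t=6 i9:ld ; tail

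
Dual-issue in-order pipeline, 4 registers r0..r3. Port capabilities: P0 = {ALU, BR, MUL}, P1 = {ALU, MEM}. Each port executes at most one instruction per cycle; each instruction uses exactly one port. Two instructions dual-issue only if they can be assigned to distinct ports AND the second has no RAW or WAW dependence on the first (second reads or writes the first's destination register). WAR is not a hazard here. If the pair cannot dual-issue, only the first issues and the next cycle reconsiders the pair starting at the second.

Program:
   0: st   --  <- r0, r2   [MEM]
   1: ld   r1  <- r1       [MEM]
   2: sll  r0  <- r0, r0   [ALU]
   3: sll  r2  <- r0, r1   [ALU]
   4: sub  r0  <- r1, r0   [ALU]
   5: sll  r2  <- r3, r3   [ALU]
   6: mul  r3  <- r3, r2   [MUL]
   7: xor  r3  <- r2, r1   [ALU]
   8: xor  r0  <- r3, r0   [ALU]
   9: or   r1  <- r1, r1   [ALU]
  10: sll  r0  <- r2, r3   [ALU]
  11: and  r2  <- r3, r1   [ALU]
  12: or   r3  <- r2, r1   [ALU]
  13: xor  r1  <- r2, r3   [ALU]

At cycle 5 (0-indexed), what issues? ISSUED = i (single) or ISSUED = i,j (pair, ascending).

ISSUED = 7

t=0 i0:st ; no-port MEM/MEM
t=1 i1,i2:ld+sll ; dual
t=2 i3,i4:sll+sub ; dual
t=3 i5:sll ; RAW r2
t=4 i6:mul ; WAW r3
t=5 i7:xor ; RAW r3
t=6 i8,i9:xor+or ; dual
t=7 i10,i11:sll+and ; dual
t=8 i12:or ; RAW r3
t=9 i13:xor ; tail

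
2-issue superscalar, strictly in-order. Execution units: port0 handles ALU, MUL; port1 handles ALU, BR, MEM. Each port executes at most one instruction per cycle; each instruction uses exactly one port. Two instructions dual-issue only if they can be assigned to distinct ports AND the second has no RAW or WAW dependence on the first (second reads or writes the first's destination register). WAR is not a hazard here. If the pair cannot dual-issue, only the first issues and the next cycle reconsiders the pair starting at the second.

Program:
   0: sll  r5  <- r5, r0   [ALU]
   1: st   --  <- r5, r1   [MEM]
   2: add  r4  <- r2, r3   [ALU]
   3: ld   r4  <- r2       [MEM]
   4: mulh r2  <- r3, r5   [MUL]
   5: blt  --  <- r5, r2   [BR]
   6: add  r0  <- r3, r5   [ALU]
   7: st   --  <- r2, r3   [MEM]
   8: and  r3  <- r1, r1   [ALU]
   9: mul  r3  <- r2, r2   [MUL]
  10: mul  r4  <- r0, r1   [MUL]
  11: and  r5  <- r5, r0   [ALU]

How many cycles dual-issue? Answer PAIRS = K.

PAIRS = 5

  cy0 -> i0 (sll) RAW r5
  cy1 -> i1&i2 (st add) pair
  cy2 -> i3&i4 (ld mulh) pair
  cy3 -> i5&i6 (blt add) pair
  cy4 -> i7&i8 (st and) pair
  cy5 -> i9 (mul) no-port MUL/MUL
  cy6 -> i10&i11 (mul and) pair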